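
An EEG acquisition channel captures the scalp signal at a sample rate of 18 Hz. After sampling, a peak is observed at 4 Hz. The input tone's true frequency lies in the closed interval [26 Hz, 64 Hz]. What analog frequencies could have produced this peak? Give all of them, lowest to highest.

32 Hz, 40 Hz, 50 Hz, 58 Hz

Frequencies that alias to 4 Hz are k·fs ± 4 Hz for integer k ≥ 0.
k=0: 4 Hz.
k=1: 14 Hz, 22 Hz.
k=2: 32 Hz, 40 Hz.
k=3: 50 Hz, 58 Hz.
k=4: 68 Hz, 76 Hz.
Within [26 Hz, 64 Hz]: 32 Hz, 40 Hz, 50 Hz, 58 Hz.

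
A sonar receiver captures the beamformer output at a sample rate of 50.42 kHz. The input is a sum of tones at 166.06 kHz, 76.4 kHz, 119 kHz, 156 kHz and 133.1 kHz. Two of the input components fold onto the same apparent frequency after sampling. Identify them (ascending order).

fs/2 = 25.21 kHz.
166.06 kHz mod fs = 14.8 kHz.
14.8 kHz ≤ fs/2 = 25.21 kHz, appears at 14.8 kHz.
76.4 kHz mod fs = 25.98 kHz.
25.98 kHz > fs/2 = 25.21 kHz, folds to fs − 25.98 kHz = 24.44 kHz.
119 kHz mod fs = 18.16 kHz.
18.16 kHz ≤ fs/2 = 25.21 kHz, appears at 18.16 kHz.
156 kHz mod fs = 4.74 kHz.
4.74 kHz ≤ fs/2 = 25.21 kHz, appears at 4.74 kHz.
133.1 kHz mod fs = 32.26 kHz.
32.26 kHz > fs/2 = 25.21 kHz, folds to fs − 32.26 kHz = 18.16 kHz.
119 kHz and 133.1 kHz both map to 18.16 kHz.

119 kHz, 133.1 kHz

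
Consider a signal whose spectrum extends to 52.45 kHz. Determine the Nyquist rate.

104.9 kHz

Nyquist rate = 2 × 52.45 kHz = 104.9 kHz.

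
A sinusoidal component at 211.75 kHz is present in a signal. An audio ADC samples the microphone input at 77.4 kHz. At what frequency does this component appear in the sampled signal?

211.75 kHz mod fs = 56.95 kHz.
56.95 kHz > fs/2 = 38.7 kHz, folds to fs − 56.95 kHz = 20.45 kHz.

20.45 kHz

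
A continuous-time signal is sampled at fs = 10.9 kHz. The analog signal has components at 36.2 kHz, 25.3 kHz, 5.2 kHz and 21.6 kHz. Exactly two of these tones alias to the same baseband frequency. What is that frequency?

3.5 kHz

fs/2 = 5.45 kHz.
36.2 kHz mod fs = 3.5 kHz.
3.5 kHz ≤ fs/2 = 5.45 kHz, appears at 3.5 kHz.
25.3 kHz mod fs = 3.5 kHz.
3.5 kHz ≤ fs/2 = 5.45 kHz, appears at 3.5 kHz.
5.2 kHz ≤ fs/2 = 5.45 kHz, passes unchanged.
21.6 kHz mod fs = 10.7 kHz.
10.7 kHz > fs/2 = 5.45 kHz, folds to fs − 10.7 kHz = 0.2 kHz.
25.3 kHz and 36.2 kHz both map to 3.5 kHz.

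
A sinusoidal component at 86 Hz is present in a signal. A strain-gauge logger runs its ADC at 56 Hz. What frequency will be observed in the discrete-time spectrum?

86 Hz mod fs = 30 Hz.
30 Hz > fs/2 = 28 Hz, folds to fs − 30 Hz = 26 Hz.

26 Hz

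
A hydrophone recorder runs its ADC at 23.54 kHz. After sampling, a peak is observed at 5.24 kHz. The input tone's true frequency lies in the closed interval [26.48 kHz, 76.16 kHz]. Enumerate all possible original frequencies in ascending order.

28.78 kHz, 41.84 kHz, 52.32 kHz, 65.38 kHz, 75.86 kHz

Frequencies that alias to 5.24 kHz are k·fs ± 5.24 kHz for integer k ≥ 0.
k=0: 5.24 kHz.
k=1: 18.3 kHz, 28.78 kHz.
k=2: 41.84 kHz, 52.32 kHz.
k=3: 65.38 kHz, 75.86 kHz.
k=4: 88.92 kHz, 99.4 kHz.
Within [26.48 kHz, 76.16 kHz]: 28.78 kHz, 41.84 kHz, 52.32 kHz, 65.38 kHz, 75.86 kHz.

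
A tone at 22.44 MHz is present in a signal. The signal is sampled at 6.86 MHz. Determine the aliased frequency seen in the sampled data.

1.86 MHz

22.44 MHz mod fs = 1.86 MHz.
1.86 MHz ≤ fs/2 = 3.43 MHz, appears at 1.86 MHz.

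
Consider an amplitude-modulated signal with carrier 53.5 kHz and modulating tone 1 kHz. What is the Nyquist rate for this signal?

109 kHz

AM sidebands sit at fc ± fm = 52.5 kHz and 54.5 kHz.
Highest-frequency component: 54.5 kHz.
Nyquist rate = 2 × 54.5 kHz = 109 kHz.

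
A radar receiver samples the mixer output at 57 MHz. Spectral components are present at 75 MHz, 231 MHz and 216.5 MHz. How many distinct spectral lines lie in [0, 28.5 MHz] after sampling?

3

fs/2 = 28.5 MHz.
75 MHz mod fs = 18 MHz.
18 MHz ≤ fs/2 = 28.5 MHz, appears at 18 MHz.
231 MHz mod fs = 3 MHz.
3 MHz ≤ fs/2 = 28.5 MHz, appears at 3 MHz.
216.5 MHz mod fs = 45.5 MHz.
45.5 MHz > fs/2 = 28.5 MHz, folds to fs − 45.5 MHz = 11.5 MHz.
Distinct values: {3 MHz, 11.5 MHz, 18 MHz} → 3.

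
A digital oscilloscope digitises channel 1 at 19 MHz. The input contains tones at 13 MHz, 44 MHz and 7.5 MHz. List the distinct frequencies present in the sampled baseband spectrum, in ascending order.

fs/2 = 9.5 MHz.
13 MHz > fs/2 = 9.5 MHz, folds to fs − 13 MHz = 6 MHz.
44 MHz mod fs = 6 MHz.
6 MHz ≤ fs/2 = 9.5 MHz, appears at 6 MHz.
7.5 MHz ≤ fs/2 = 9.5 MHz, passes unchanged.
Distinct values: {6 MHz, 7.5 MHz}.

6 MHz, 7.5 MHz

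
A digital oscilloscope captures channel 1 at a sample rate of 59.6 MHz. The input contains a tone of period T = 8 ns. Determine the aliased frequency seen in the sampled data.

T = 8 ns → f = 1/T = 125 MHz.
125 MHz mod fs = 5.8 MHz.
5.8 MHz ≤ fs/2 = 29.8 MHz, appears at 5.8 MHz.

5.8 MHz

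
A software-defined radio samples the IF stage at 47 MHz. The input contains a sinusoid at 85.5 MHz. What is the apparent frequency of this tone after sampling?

8.5 MHz

85.5 MHz mod fs = 38.5 MHz.
38.5 MHz > fs/2 = 23.5 MHz, folds to fs − 38.5 MHz = 8.5 MHz.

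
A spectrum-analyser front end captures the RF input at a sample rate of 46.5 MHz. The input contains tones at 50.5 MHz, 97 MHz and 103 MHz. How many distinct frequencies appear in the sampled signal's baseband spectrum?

2

fs/2 = 23.25 MHz.
50.5 MHz mod fs = 4 MHz.
4 MHz ≤ fs/2 = 23.25 MHz, appears at 4 MHz.
97 MHz mod fs = 4 MHz.
4 MHz ≤ fs/2 = 23.25 MHz, appears at 4 MHz.
103 MHz mod fs = 10 MHz.
10 MHz ≤ fs/2 = 23.25 MHz, appears at 10 MHz.
Distinct values: {4 MHz, 10 MHz} → 2.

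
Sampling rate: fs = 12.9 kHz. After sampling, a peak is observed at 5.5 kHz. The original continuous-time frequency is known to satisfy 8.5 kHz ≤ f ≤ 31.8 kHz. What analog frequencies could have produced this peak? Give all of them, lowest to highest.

18.4 kHz, 20.3 kHz, 31.3 kHz

Frequencies that alias to 5.5 kHz are k·fs ± 5.5 kHz for integer k ≥ 0.
k=0: 5.5 kHz.
k=1: 7.4 kHz, 18.4 kHz.
k=2: 20.3 kHz, 31.3 kHz.
k=3: 33.2 kHz, 44.2 kHz.
Within [8.5 kHz, 31.8 kHz]: 18.4 kHz, 20.3 kHz, 31.3 kHz.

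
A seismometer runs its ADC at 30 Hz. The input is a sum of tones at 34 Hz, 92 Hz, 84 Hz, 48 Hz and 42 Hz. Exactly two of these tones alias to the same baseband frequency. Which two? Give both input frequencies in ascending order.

42 Hz, 48 Hz

fs/2 = 15 Hz.
34 Hz mod fs = 4 Hz.
4 Hz ≤ fs/2 = 15 Hz, appears at 4 Hz.
92 Hz mod fs = 2 Hz.
2 Hz ≤ fs/2 = 15 Hz, appears at 2 Hz.
84 Hz mod fs = 24 Hz.
24 Hz > fs/2 = 15 Hz, folds to fs − 24 Hz = 6 Hz.
48 Hz mod fs = 18 Hz.
18 Hz > fs/2 = 15 Hz, folds to fs − 18 Hz = 12 Hz.
42 Hz mod fs = 12 Hz.
12 Hz ≤ fs/2 = 15 Hz, appears at 12 Hz.
42 Hz and 48 Hz both map to 12 Hz.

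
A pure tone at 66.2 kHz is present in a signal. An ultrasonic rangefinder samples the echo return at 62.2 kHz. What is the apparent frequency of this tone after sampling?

4 kHz

66.2 kHz mod fs = 4 kHz.
4 kHz ≤ fs/2 = 31.1 kHz, appears at 4 kHz.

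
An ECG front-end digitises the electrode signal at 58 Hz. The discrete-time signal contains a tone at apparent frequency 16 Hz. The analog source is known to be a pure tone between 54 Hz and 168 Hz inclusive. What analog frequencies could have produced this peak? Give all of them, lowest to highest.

Frequencies that alias to 16 Hz are k·fs ± 16 Hz for integer k ≥ 0.
k=0: 16 Hz.
k=1: 42 Hz, 74 Hz.
k=2: 100 Hz, 132 Hz.
k=3: 158 Hz, 190 Hz.
k=4: 216 Hz, 248 Hz.
Within [54 Hz, 168 Hz]: 74 Hz, 100 Hz, 132 Hz, 158 Hz.

74 Hz, 100 Hz, 132 Hz, 158 Hz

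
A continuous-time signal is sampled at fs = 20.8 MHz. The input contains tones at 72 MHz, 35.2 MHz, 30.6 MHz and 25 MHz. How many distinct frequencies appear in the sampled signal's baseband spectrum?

4

fs/2 = 10.4 MHz.
72 MHz mod fs = 9.6 MHz.
9.6 MHz ≤ fs/2 = 10.4 MHz, appears at 9.6 MHz.
35.2 MHz mod fs = 14.4 MHz.
14.4 MHz > fs/2 = 10.4 MHz, folds to fs − 14.4 MHz = 6.4 MHz.
30.6 MHz mod fs = 9.8 MHz.
9.8 MHz ≤ fs/2 = 10.4 MHz, appears at 9.8 MHz.
25 MHz mod fs = 4.2 MHz.
4.2 MHz ≤ fs/2 = 10.4 MHz, appears at 4.2 MHz.
Distinct values: {4.2 MHz, 6.4 MHz, 9.6 MHz, 9.8 MHz} → 4.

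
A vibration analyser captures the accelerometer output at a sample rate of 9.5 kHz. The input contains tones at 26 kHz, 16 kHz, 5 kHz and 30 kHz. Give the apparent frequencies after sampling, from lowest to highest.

1.5 kHz, 2.5 kHz, 3 kHz, 4.5 kHz

fs/2 = 4.75 kHz.
26 kHz mod fs = 7 kHz.
7 kHz > fs/2 = 4.75 kHz, folds to fs − 7 kHz = 2.5 kHz.
16 kHz mod fs = 6.5 kHz.
6.5 kHz > fs/2 = 4.75 kHz, folds to fs − 6.5 kHz = 3 kHz.
5 kHz > fs/2 = 4.75 kHz, folds to fs − 5 kHz = 4.5 kHz.
30 kHz mod fs = 1.5 kHz.
1.5 kHz ≤ fs/2 = 4.75 kHz, appears at 1.5 kHz.
Distinct values: {1.5 kHz, 2.5 kHz, 3 kHz, 4.5 kHz}.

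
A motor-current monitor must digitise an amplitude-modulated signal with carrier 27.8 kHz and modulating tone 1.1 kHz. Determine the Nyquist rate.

57.8 kHz

AM sidebands sit at fc ± fm = 26.7 kHz and 28.9 kHz.
Highest-frequency component: 28.9 kHz.
Nyquist rate = 2 × 28.9 kHz = 57.8 kHz.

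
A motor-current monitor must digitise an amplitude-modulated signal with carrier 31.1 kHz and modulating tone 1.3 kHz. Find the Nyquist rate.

64.8 kHz

AM sidebands sit at fc ± fm = 29.8 kHz and 32.4 kHz.
Highest-frequency component: 32.4 kHz.
Nyquist rate = 2 × 32.4 kHz = 64.8 kHz.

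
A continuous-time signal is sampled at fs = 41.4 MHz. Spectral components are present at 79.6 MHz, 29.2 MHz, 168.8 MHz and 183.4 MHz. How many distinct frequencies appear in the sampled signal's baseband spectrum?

fs/2 = 20.7 MHz.
79.6 MHz mod fs = 38.2 MHz.
38.2 MHz > fs/2 = 20.7 MHz, folds to fs − 38.2 MHz = 3.2 MHz.
29.2 MHz > fs/2 = 20.7 MHz, folds to fs − 29.2 MHz = 12.2 MHz.
168.8 MHz mod fs = 3.2 MHz.
3.2 MHz ≤ fs/2 = 20.7 MHz, appears at 3.2 MHz.
183.4 MHz mod fs = 17.8 MHz.
17.8 MHz ≤ fs/2 = 20.7 MHz, appears at 17.8 MHz.
Distinct values: {3.2 MHz, 12.2 MHz, 17.8 MHz} → 3.

3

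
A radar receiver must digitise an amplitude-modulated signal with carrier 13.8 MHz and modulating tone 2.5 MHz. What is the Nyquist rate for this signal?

32.6 MHz

AM sidebands sit at fc ± fm = 11.3 MHz and 16.3 MHz.
Highest-frequency component: 16.3 MHz.
Nyquist rate = 2 × 16.3 MHz = 32.6 MHz.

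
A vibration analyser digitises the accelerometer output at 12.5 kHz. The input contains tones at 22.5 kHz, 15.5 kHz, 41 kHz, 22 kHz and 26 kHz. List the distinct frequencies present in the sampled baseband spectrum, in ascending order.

1 kHz, 2.5 kHz, 3 kHz, 3.5 kHz

fs/2 = 6.25 kHz.
22.5 kHz mod fs = 10 kHz.
10 kHz > fs/2 = 6.25 kHz, folds to fs − 10 kHz = 2.5 kHz.
15.5 kHz mod fs = 3 kHz.
3 kHz ≤ fs/2 = 6.25 kHz, appears at 3 kHz.
41 kHz mod fs = 3.5 kHz.
3.5 kHz ≤ fs/2 = 6.25 kHz, appears at 3.5 kHz.
22 kHz mod fs = 9.5 kHz.
9.5 kHz > fs/2 = 6.25 kHz, folds to fs − 9.5 kHz = 3 kHz.
26 kHz mod fs = 1 kHz.
1 kHz ≤ fs/2 = 6.25 kHz, appears at 1 kHz.
Distinct values: {1 kHz, 2.5 kHz, 3 kHz, 3.5 kHz}.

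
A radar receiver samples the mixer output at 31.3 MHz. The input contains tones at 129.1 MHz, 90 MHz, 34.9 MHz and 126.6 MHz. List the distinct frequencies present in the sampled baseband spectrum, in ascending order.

1.4 MHz, 3.6 MHz, 3.9 MHz

fs/2 = 15.65 MHz.
129.1 MHz mod fs = 3.9 MHz.
3.9 MHz ≤ fs/2 = 15.65 MHz, appears at 3.9 MHz.
90 MHz mod fs = 27.4 MHz.
27.4 MHz > fs/2 = 15.65 MHz, folds to fs − 27.4 MHz = 3.9 MHz.
34.9 MHz mod fs = 3.6 MHz.
3.6 MHz ≤ fs/2 = 15.65 MHz, appears at 3.6 MHz.
126.6 MHz mod fs = 1.4 MHz.
1.4 MHz ≤ fs/2 = 15.65 MHz, appears at 1.4 MHz.
Distinct values: {1.4 MHz, 3.6 MHz, 3.9 MHz}.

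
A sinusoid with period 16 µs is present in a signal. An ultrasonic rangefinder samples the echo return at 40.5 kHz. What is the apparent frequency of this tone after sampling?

T = 16 µs → f = 1/T = 62.5 kHz.
62.5 kHz mod fs = 22 kHz.
22 kHz > fs/2 = 20.25 kHz, folds to fs − 22 kHz = 18.5 kHz.

18.5 kHz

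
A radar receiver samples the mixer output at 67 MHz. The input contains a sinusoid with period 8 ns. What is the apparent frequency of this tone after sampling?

9 MHz

T = 8 ns → f = 1/T = 125 MHz.
125 MHz mod fs = 58 MHz.
58 MHz > fs/2 = 33.5 MHz, folds to fs − 58 MHz = 9 MHz.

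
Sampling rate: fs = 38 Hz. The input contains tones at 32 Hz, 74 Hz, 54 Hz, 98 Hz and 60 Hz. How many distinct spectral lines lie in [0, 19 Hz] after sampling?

3

fs/2 = 19 Hz.
32 Hz > fs/2 = 19 Hz, folds to fs − 32 Hz = 6 Hz.
74 Hz mod fs = 36 Hz.
36 Hz > fs/2 = 19 Hz, folds to fs − 36 Hz = 2 Hz.
54 Hz mod fs = 16 Hz.
16 Hz ≤ fs/2 = 19 Hz, appears at 16 Hz.
98 Hz mod fs = 22 Hz.
22 Hz > fs/2 = 19 Hz, folds to fs − 22 Hz = 16 Hz.
60 Hz mod fs = 22 Hz.
22 Hz > fs/2 = 19 Hz, folds to fs − 22 Hz = 16 Hz.
Distinct values: {2 Hz, 6 Hz, 16 Hz} → 3.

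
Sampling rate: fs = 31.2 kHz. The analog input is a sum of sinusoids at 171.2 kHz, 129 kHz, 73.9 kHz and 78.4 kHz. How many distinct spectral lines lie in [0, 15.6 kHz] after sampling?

fs/2 = 15.6 kHz.
171.2 kHz mod fs = 15.2 kHz.
15.2 kHz ≤ fs/2 = 15.6 kHz, appears at 15.2 kHz.
129 kHz mod fs = 4.2 kHz.
4.2 kHz ≤ fs/2 = 15.6 kHz, appears at 4.2 kHz.
73.9 kHz mod fs = 11.5 kHz.
11.5 kHz ≤ fs/2 = 15.6 kHz, appears at 11.5 kHz.
78.4 kHz mod fs = 16 kHz.
16 kHz > fs/2 = 15.6 kHz, folds to fs − 16 kHz = 15.2 kHz.
Distinct values: {4.2 kHz, 11.5 kHz, 15.2 kHz} → 3.

3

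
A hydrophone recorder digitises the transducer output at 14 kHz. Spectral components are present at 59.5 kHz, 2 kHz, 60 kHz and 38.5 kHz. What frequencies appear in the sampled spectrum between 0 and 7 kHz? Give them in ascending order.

2 kHz, 3.5 kHz, 4 kHz

fs/2 = 7 kHz.
59.5 kHz mod fs = 3.5 kHz.
3.5 kHz ≤ fs/2 = 7 kHz, appears at 3.5 kHz.
2 kHz ≤ fs/2 = 7 kHz, passes unchanged.
60 kHz mod fs = 4 kHz.
4 kHz ≤ fs/2 = 7 kHz, appears at 4 kHz.
38.5 kHz mod fs = 10.5 kHz.
10.5 kHz > fs/2 = 7 kHz, folds to fs − 10.5 kHz = 3.5 kHz.
Distinct values: {2 kHz, 3.5 kHz, 4 kHz}.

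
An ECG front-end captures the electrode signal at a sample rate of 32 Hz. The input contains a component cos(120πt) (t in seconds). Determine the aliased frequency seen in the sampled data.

4 Hz

ω = 120π rad/s → f = ω/(2π) = 60 Hz.
60 Hz mod fs = 28 Hz.
28 Hz > fs/2 = 16 Hz, folds to fs − 28 Hz = 4 Hz.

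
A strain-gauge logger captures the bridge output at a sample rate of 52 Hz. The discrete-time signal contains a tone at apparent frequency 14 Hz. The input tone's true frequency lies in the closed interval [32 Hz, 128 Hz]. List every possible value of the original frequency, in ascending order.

Frequencies that alias to 14 Hz are k·fs ± 14 Hz for integer k ≥ 0.
k=0: 14 Hz.
k=1: 38 Hz, 66 Hz.
k=2: 90 Hz, 118 Hz.
k=3: 142 Hz, 170 Hz.
Within [32 Hz, 128 Hz]: 38 Hz, 66 Hz, 90 Hz, 118 Hz.

38 Hz, 66 Hz, 90 Hz, 118 Hz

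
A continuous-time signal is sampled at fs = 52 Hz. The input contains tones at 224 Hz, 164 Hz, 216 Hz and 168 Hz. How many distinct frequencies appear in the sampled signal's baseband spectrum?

fs/2 = 26 Hz.
224 Hz mod fs = 16 Hz.
16 Hz ≤ fs/2 = 26 Hz, appears at 16 Hz.
164 Hz mod fs = 8 Hz.
8 Hz ≤ fs/2 = 26 Hz, appears at 8 Hz.
216 Hz mod fs = 8 Hz.
8 Hz ≤ fs/2 = 26 Hz, appears at 8 Hz.
168 Hz mod fs = 12 Hz.
12 Hz ≤ fs/2 = 26 Hz, appears at 12 Hz.
Distinct values: {8 Hz, 12 Hz, 16 Hz} → 3.

3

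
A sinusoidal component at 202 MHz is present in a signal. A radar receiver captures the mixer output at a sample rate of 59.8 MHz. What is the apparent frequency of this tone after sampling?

22.6 MHz

202 MHz mod fs = 22.6 MHz.
22.6 MHz ≤ fs/2 = 29.9 MHz, appears at 22.6 MHz.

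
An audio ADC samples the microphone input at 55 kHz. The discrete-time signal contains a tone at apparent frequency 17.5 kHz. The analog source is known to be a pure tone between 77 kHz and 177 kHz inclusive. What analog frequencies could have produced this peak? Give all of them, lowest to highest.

92.5 kHz, 127.5 kHz, 147.5 kHz

Frequencies that alias to 17.5 kHz are k·fs ± 17.5 kHz for integer k ≥ 0.
k=0: 17.5 kHz.
k=1: 37.5 kHz, 72.5 kHz.
k=2: 92.5 kHz, 127.5 kHz.
k=3: 147.5 kHz, 182.5 kHz.
k=4: 202.5 kHz, 237.5 kHz.
Within [77 kHz, 177 kHz]: 92.5 kHz, 127.5 kHz, 147.5 kHz.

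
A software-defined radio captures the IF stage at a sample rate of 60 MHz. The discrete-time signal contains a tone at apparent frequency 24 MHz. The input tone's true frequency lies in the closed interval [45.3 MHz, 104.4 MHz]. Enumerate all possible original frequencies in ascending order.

84 MHz, 96 MHz

Frequencies that alias to 24 MHz are k·fs ± 24 MHz for integer k ≥ 0.
k=0: 24 MHz.
k=1: 36 MHz, 84 MHz.
k=2: 96 MHz, 144 MHz.
k=3: 156 MHz, 204 MHz.
Within [45.3 MHz, 104.4 MHz]: 84 MHz, 96 MHz.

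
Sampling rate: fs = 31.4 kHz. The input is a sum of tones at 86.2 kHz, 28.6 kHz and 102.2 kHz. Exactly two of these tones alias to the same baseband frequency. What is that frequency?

8 kHz

fs/2 = 15.7 kHz.
86.2 kHz mod fs = 23.4 kHz.
23.4 kHz > fs/2 = 15.7 kHz, folds to fs − 23.4 kHz = 8 kHz.
28.6 kHz > fs/2 = 15.7 kHz, folds to fs − 28.6 kHz = 2.8 kHz.
102.2 kHz mod fs = 8 kHz.
8 kHz ≤ fs/2 = 15.7 kHz, appears at 8 kHz.
86.2 kHz and 102.2 kHz both map to 8 kHz.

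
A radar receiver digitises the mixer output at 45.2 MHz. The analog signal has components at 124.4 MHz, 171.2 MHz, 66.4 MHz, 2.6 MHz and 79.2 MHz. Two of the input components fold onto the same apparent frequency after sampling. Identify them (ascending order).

79.2 MHz, 124.4 MHz

fs/2 = 22.6 MHz.
124.4 MHz mod fs = 34 MHz.
34 MHz > fs/2 = 22.6 MHz, folds to fs − 34 MHz = 11.2 MHz.
171.2 MHz mod fs = 35.6 MHz.
35.6 MHz > fs/2 = 22.6 MHz, folds to fs − 35.6 MHz = 9.6 MHz.
66.4 MHz mod fs = 21.2 MHz.
21.2 MHz ≤ fs/2 = 22.6 MHz, appears at 21.2 MHz.
2.6 MHz ≤ fs/2 = 22.6 MHz, passes unchanged.
79.2 MHz mod fs = 34 MHz.
34 MHz > fs/2 = 22.6 MHz, folds to fs − 34 MHz = 11.2 MHz.
79.2 MHz and 124.4 MHz both map to 11.2 MHz.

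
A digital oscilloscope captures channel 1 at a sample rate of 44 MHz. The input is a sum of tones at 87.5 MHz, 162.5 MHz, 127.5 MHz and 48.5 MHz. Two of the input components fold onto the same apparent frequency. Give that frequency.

4.5 MHz

fs/2 = 22 MHz.
87.5 MHz mod fs = 43.5 MHz.
43.5 MHz > fs/2 = 22 MHz, folds to fs − 43.5 MHz = 0.5 MHz.
162.5 MHz mod fs = 30.5 MHz.
30.5 MHz > fs/2 = 22 MHz, folds to fs − 30.5 MHz = 13.5 MHz.
127.5 MHz mod fs = 39.5 MHz.
39.5 MHz > fs/2 = 22 MHz, folds to fs − 39.5 MHz = 4.5 MHz.
48.5 MHz mod fs = 4.5 MHz.
4.5 MHz ≤ fs/2 = 22 MHz, appears at 4.5 MHz.
48.5 MHz and 127.5 MHz both map to 4.5 MHz.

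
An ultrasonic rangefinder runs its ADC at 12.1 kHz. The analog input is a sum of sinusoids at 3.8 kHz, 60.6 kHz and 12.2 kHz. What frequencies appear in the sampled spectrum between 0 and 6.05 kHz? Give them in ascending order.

fs/2 = 6.05 kHz.
3.8 kHz ≤ fs/2 = 6.05 kHz, passes unchanged.
60.6 kHz mod fs = 0.1 kHz.
0.1 kHz ≤ fs/2 = 6.05 kHz, appears at 0.1 kHz.
12.2 kHz mod fs = 0.1 kHz.
0.1 kHz ≤ fs/2 = 6.05 kHz, appears at 0.1 kHz.
Distinct values: {0.1 kHz, 3.8 kHz}.

0.1 kHz, 3.8 kHz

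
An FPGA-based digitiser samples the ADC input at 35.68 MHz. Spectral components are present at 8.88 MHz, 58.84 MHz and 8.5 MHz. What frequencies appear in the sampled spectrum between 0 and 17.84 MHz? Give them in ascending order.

fs/2 = 17.84 MHz.
8.88 MHz ≤ fs/2 = 17.84 MHz, passes unchanged.
58.84 MHz mod fs = 23.16 MHz.
23.16 MHz > fs/2 = 17.84 MHz, folds to fs − 23.16 MHz = 12.52 MHz.
8.5 MHz ≤ fs/2 = 17.84 MHz, passes unchanged.
Distinct values: {8.5 MHz, 8.88 MHz, 12.52 MHz}.

8.5 MHz, 8.88 MHz, 12.52 MHz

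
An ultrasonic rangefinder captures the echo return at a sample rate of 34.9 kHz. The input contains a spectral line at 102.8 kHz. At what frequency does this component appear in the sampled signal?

102.8 kHz mod fs = 33 kHz.
33 kHz > fs/2 = 17.45 kHz, folds to fs − 33 kHz = 1.9 kHz.

1.9 kHz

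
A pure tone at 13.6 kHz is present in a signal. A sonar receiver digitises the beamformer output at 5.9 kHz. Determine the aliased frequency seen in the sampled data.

1.8 kHz

13.6 kHz mod fs = 1.8 kHz.
1.8 kHz ≤ fs/2 = 2.95 kHz, appears at 1.8 kHz.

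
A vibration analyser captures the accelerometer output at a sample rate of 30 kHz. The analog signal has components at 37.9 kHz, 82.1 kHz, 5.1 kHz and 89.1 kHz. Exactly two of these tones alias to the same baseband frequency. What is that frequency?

fs/2 = 15 kHz.
37.9 kHz mod fs = 7.9 kHz.
7.9 kHz ≤ fs/2 = 15 kHz, appears at 7.9 kHz.
82.1 kHz mod fs = 22.1 kHz.
22.1 kHz > fs/2 = 15 kHz, folds to fs − 22.1 kHz = 7.9 kHz.
5.1 kHz ≤ fs/2 = 15 kHz, passes unchanged.
89.1 kHz mod fs = 29.1 kHz.
29.1 kHz > fs/2 = 15 kHz, folds to fs − 29.1 kHz = 0.9 kHz.
37.9 kHz and 82.1 kHz both map to 7.9 kHz.

7.9 kHz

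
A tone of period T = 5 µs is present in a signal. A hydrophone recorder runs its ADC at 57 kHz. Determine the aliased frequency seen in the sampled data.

T = 5 µs → f = 1/T = 200 kHz.
200 kHz mod fs = 29 kHz.
29 kHz > fs/2 = 28.5 kHz, folds to fs − 29 kHz = 28 kHz.

28 kHz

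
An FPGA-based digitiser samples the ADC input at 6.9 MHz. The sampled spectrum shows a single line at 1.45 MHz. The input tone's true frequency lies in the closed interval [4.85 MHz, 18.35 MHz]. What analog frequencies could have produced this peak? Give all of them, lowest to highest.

Frequencies that alias to 1.45 MHz are k·fs ± 1.45 MHz for integer k ≥ 0.
k=0: 1.45 MHz.
k=1: 5.45 MHz, 8.35 MHz.
k=2: 12.35 MHz, 15.25 MHz.
k=3: 19.25 MHz, 22.15 MHz.
Within [4.85 MHz, 18.35 MHz]: 5.45 MHz, 8.35 MHz, 12.35 MHz, 15.25 MHz.

5.45 MHz, 8.35 MHz, 12.35 MHz, 15.25 MHz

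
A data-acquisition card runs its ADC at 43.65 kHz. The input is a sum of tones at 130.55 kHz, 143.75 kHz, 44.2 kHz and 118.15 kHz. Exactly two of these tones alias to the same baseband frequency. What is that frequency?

fs/2 = 21.825 kHz.
130.55 kHz mod fs = 43.25 kHz.
43.25 kHz > fs/2 = 21.825 kHz, folds to fs − 43.25 kHz = 0.4 kHz.
143.75 kHz mod fs = 12.8 kHz.
12.8 kHz ≤ fs/2 = 21.825 kHz, appears at 12.8 kHz.
44.2 kHz mod fs = 0.55 kHz.
0.55 kHz ≤ fs/2 = 21.825 kHz, appears at 0.55 kHz.
118.15 kHz mod fs = 30.85 kHz.
30.85 kHz > fs/2 = 21.825 kHz, folds to fs − 30.85 kHz = 12.8 kHz.
118.15 kHz and 143.75 kHz both map to 12.8 kHz.

12.8 kHz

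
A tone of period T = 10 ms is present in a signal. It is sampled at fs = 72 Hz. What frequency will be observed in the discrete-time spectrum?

28 Hz

T = 10 ms → f = 1/T = 100 Hz.
100 Hz mod fs = 28 Hz.
28 Hz ≤ fs/2 = 36 Hz, appears at 28 Hz.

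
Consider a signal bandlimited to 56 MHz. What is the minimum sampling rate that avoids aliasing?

Nyquist rate = 2 × 56 MHz = 112 MHz.

112 MHz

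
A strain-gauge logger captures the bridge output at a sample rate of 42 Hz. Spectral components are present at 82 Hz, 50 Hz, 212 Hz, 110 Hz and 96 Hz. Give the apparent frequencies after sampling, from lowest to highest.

fs/2 = 21 Hz.
82 Hz mod fs = 40 Hz.
40 Hz > fs/2 = 21 Hz, folds to fs − 40 Hz = 2 Hz.
50 Hz mod fs = 8 Hz.
8 Hz ≤ fs/2 = 21 Hz, appears at 8 Hz.
212 Hz mod fs = 2 Hz.
2 Hz ≤ fs/2 = 21 Hz, appears at 2 Hz.
110 Hz mod fs = 26 Hz.
26 Hz > fs/2 = 21 Hz, folds to fs − 26 Hz = 16 Hz.
96 Hz mod fs = 12 Hz.
12 Hz ≤ fs/2 = 21 Hz, appears at 12 Hz.
Distinct values: {2 Hz, 8 Hz, 12 Hz, 16 Hz}.

2 Hz, 8 Hz, 12 Hz, 16 Hz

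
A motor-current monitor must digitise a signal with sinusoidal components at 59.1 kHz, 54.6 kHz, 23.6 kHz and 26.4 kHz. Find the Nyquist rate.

118.2 kHz

Highest-frequency component: 59.1 kHz.
Nyquist rate = 2 × 59.1 kHz = 118.2 kHz.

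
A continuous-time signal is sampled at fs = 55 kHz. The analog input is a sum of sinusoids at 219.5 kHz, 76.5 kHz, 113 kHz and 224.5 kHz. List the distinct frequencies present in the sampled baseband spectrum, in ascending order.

fs/2 = 27.5 kHz.
219.5 kHz mod fs = 54.5 kHz.
54.5 kHz > fs/2 = 27.5 kHz, folds to fs − 54.5 kHz = 0.5 kHz.
76.5 kHz mod fs = 21.5 kHz.
21.5 kHz ≤ fs/2 = 27.5 kHz, appears at 21.5 kHz.
113 kHz mod fs = 3 kHz.
3 kHz ≤ fs/2 = 27.5 kHz, appears at 3 kHz.
224.5 kHz mod fs = 4.5 kHz.
4.5 kHz ≤ fs/2 = 27.5 kHz, appears at 4.5 kHz.
Distinct values: {0.5 kHz, 3 kHz, 4.5 kHz, 21.5 kHz}.

0.5 kHz, 3 kHz, 4.5 kHz, 21.5 kHz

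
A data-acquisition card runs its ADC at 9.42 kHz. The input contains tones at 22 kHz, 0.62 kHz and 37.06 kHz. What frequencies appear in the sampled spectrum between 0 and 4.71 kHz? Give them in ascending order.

0.62 kHz, 3.16 kHz

fs/2 = 4.71 kHz.
22 kHz mod fs = 3.16 kHz.
3.16 kHz ≤ fs/2 = 4.71 kHz, appears at 3.16 kHz.
0.62 kHz ≤ fs/2 = 4.71 kHz, passes unchanged.
37.06 kHz mod fs = 8.8 kHz.
8.8 kHz > fs/2 = 4.71 kHz, folds to fs − 8.8 kHz = 0.62 kHz.
Distinct values: {0.62 kHz, 3.16 kHz}.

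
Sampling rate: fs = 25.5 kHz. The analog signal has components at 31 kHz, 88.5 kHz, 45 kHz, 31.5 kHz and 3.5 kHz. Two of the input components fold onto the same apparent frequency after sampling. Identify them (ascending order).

31.5 kHz, 45 kHz

fs/2 = 12.75 kHz.
31 kHz mod fs = 5.5 kHz.
5.5 kHz ≤ fs/2 = 12.75 kHz, appears at 5.5 kHz.
88.5 kHz mod fs = 12 kHz.
12 kHz ≤ fs/2 = 12.75 kHz, appears at 12 kHz.
45 kHz mod fs = 19.5 kHz.
19.5 kHz > fs/2 = 12.75 kHz, folds to fs − 19.5 kHz = 6 kHz.
31.5 kHz mod fs = 6 kHz.
6 kHz ≤ fs/2 = 12.75 kHz, appears at 6 kHz.
3.5 kHz ≤ fs/2 = 12.75 kHz, passes unchanged.
31.5 kHz and 45 kHz both map to 6 kHz.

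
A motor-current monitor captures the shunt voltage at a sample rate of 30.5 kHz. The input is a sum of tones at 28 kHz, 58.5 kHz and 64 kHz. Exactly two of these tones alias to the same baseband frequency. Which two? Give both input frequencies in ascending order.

28 kHz, 58.5 kHz

fs/2 = 15.25 kHz.
28 kHz > fs/2 = 15.25 kHz, folds to fs − 28 kHz = 2.5 kHz.
58.5 kHz mod fs = 28 kHz.
28 kHz > fs/2 = 15.25 kHz, folds to fs − 28 kHz = 2.5 kHz.
64 kHz mod fs = 3 kHz.
3 kHz ≤ fs/2 = 15.25 kHz, appears at 3 kHz.
28 kHz and 58.5 kHz both map to 2.5 kHz.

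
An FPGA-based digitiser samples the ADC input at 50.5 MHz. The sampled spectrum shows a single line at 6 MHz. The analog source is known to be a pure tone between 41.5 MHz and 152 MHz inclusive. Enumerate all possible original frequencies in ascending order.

Frequencies that alias to 6 MHz are k·fs ± 6 MHz for integer k ≥ 0.
k=0: 6 MHz.
k=1: 44.5 MHz, 56.5 MHz.
k=2: 95 MHz, 107 MHz.
k=3: 145.5 MHz, 157.5 MHz.
k=4: 196 MHz, 208 MHz.
Within [41.5 MHz, 152 MHz]: 44.5 MHz, 56.5 MHz, 95 MHz, 107 MHz, 145.5 MHz.

44.5 MHz, 56.5 MHz, 95 MHz, 107 MHz, 145.5 MHz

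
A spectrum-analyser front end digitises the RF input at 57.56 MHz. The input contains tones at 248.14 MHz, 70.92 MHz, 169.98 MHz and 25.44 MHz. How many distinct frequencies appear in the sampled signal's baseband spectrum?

4

fs/2 = 28.78 MHz.
248.14 MHz mod fs = 17.9 MHz.
17.9 MHz ≤ fs/2 = 28.78 MHz, appears at 17.9 MHz.
70.92 MHz mod fs = 13.36 MHz.
13.36 MHz ≤ fs/2 = 28.78 MHz, appears at 13.36 MHz.
169.98 MHz mod fs = 54.86 MHz.
54.86 MHz > fs/2 = 28.78 MHz, folds to fs − 54.86 MHz = 2.7 MHz.
25.44 MHz ≤ fs/2 = 28.78 MHz, passes unchanged.
Distinct values: {2.7 MHz, 13.36 MHz, 17.9 MHz, 25.44 MHz} → 4.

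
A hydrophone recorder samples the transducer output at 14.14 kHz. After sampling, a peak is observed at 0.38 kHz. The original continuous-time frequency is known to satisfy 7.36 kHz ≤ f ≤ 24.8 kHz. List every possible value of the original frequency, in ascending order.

13.76 kHz, 14.52 kHz

Frequencies that alias to 0.38 kHz are k·fs ± 0.38 kHz for integer k ≥ 0.
k=0: 0.38 kHz.
k=1: 13.76 kHz, 14.52 kHz.
k=2: 27.9 kHz, 28.66 kHz.
Within [7.36 kHz, 24.8 kHz]: 13.76 kHz, 14.52 kHz.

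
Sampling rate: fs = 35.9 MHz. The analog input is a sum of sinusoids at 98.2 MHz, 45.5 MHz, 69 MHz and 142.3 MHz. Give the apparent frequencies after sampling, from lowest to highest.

fs/2 = 17.95 MHz.
98.2 MHz mod fs = 26.4 MHz.
26.4 MHz > fs/2 = 17.95 MHz, folds to fs − 26.4 MHz = 9.5 MHz.
45.5 MHz mod fs = 9.6 MHz.
9.6 MHz ≤ fs/2 = 17.95 MHz, appears at 9.6 MHz.
69 MHz mod fs = 33.1 MHz.
33.1 MHz > fs/2 = 17.95 MHz, folds to fs − 33.1 MHz = 2.8 MHz.
142.3 MHz mod fs = 34.6 MHz.
34.6 MHz > fs/2 = 17.95 MHz, folds to fs − 34.6 MHz = 1.3 MHz.
Distinct values: {1.3 MHz, 2.8 MHz, 9.5 MHz, 9.6 MHz}.

1.3 MHz, 2.8 MHz, 9.5 MHz, 9.6 MHz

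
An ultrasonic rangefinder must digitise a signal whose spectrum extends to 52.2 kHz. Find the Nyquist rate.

Nyquist rate = 2 × 52.2 kHz = 104.4 kHz.

104.4 kHz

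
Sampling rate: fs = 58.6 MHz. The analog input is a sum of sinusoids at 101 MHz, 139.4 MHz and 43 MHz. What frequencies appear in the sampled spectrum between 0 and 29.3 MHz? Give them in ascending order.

15.6 MHz, 16.2 MHz, 22.2 MHz

fs/2 = 29.3 MHz.
101 MHz mod fs = 42.4 MHz.
42.4 MHz > fs/2 = 29.3 MHz, folds to fs − 42.4 MHz = 16.2 MHz.
139.4 MHz mod fs = 22.2 MHz.
22.2 MHz ≤ fs/2 = 29.3 MHz, appears at 22.2 MHz.
43 MHz > fs/2 = 29.3 MHz, folds to fs − 43 MHz = 15.6 MHz.
Distinct values: {15.6 MHz, 16.2 MHz, 22.2 MHz}.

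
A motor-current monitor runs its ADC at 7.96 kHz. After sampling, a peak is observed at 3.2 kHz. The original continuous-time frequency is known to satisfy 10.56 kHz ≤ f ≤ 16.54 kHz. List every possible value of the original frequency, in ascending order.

Frequencies that alias to 3.2 kHz are k·fs ± 3.2 kHz for integer k ≥ 0.
k=0: 3.2 kHz.
k=1: 4.76 kHz, 11.16 kHz.
k=2: 12.72 kHz, 19.12 kHz.
k=3: 20.68 kHz, 27.08 kHz.
Within [10.56 kHz, 16.54 kHz]: 11.16 kHz, 12.72 kHz.

11.16 kHz, 12.72 kHz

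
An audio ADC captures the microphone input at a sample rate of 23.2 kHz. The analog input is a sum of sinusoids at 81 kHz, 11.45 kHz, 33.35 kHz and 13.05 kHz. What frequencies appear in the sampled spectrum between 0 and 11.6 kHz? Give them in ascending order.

fs/2 = 11.6 kHz.
81 kHz mod fs = 11.4 kHz.
11.4 kHz ≤ fs/2 = 11.6 kHz, appears at 11.4 kHz.
11.45 kHz ≤ fs/2 = 11.6 kHz, passes unchanged.
33.35 kHz mod fs = 10.15 kHz.
10.15 kHz ≤ fs/2 = 11.6 kHz, appears at 10.15 kHz.
13.05 kHz > fs/2 = 11.6 kHz, folds to fs − 13.05 kHz = 10.15 kHz.
Distinct values: {10.15 kHz, 11.4 kHz, 11.45 kHz}.

10.15 kHz, 11.4 kHz, 11.45 kHz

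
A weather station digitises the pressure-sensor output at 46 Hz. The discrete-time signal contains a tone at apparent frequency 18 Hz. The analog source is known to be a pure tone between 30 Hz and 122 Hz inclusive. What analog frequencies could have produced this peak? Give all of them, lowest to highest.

Frequencies that alias to 18 Hz are k·fs ± 18 Hz for integer k ≥ 0.
k=0: 18 Hz.
k=1: 28 Hz, 64 Hz.
k=2: 74 Hz, 110 Hz.
k=3: 120 Hz, 156 Hz.
k=4: 166 Hz, 202 Hz.
Within [30 Hz, 122 Hz]: 64 Hz, 74 Hz, 110 Hz, 120 Hz.

64 Hz, 74 Hz, 110 Hz, 120 Hz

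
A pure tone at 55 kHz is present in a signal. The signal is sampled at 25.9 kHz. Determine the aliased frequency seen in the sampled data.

3.2 kHz

55 kHz mod fs = 3.2 kHz.
3.2 kHz ≤ fs/2 = 12.95 kHz, appears at 3.2 kHz.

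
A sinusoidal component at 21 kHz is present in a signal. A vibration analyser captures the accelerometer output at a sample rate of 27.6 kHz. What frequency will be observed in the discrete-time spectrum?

21 kHz > fs/2 = 13.8 kHz, folds to fs − 21 kHz = 6.6 kHz.

6.6 kHz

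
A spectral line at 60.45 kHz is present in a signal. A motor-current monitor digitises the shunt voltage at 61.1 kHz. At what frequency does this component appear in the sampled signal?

60.45 kHz > fs/2 = 30.55 kHz, folds to fs − 60.45 kHz = 0.65 kHz.

0.65 kHz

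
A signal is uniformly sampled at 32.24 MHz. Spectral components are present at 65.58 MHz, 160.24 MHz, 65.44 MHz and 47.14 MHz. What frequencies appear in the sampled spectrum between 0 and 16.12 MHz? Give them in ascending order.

fs/2 = 16.12 MHz.
65.58 MHz mod fs = 1.1 MHz.
1.1 MHz ≤ fs/2 = 16.12 MHz, appears at 1.1 MHz.
160.24 MHz mod fs = 31.28 MHz.
31.28 MHz > fs/2 = 16.12 MHz, folds to fs − 31.28 MHz = 0.96 MHz.
65.44 MHz mod fs = 0.96 MHz.
0.96 MHz ≤ fs/2 = 16.12 MHz, appears at 0.96 MHz.
47.14 MHz mod fs = 14.9 MHz.
14.9 MHz ≤ fs/2 = 16.12 MHz, appears at 14.9 MHz.
Distinct values: {0.96 MHz, 1.1 MHz, 14.9 MHz}.

0.96 MHz, 1.1 MHz, 14.9 MHz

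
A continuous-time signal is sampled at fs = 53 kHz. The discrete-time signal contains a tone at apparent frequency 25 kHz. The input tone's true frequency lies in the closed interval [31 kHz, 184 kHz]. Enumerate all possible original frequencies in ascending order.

78 kHz, 81 kHz, 131 kHz, 134 kHz, 184 kHz

Frequencies that alias to 25 kHz are k·fs ± 25 kHz for integer k ≥ 0.
k=0: 25 kHz.
k=1: 28 kHz, 78 kHz.
k=2: 81 kHz, 131 kHz.
k=3: 134 kHz, 184 kHz.
k=4: 187 kHz, 237 kHz.
Within [31 kHz, 184 kHz]: 78 kHz, 81 kHz, 131 kHz, 134 kHz, 184 kHz.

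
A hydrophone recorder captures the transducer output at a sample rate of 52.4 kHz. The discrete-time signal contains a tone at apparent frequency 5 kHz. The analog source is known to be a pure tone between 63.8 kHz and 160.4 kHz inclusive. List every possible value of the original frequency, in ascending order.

Frequencies that alias to 5 kHz are k·fs ± 5 kHz for integer k ≥ 0.
k=0: 5 kHz.
k=1: 47.4 kHz, 57.4 kHz.
k=2: 99.8 kHz, 109.8 kHz.
k=3: 152.2 kHz, 162.2 kHz.
k=4: 204.6 kHz, 214.6 kHz.
Within [63.8 kHz, 160.4 kHz]: 99.8 kHz, 109.8 kHz, 152.2 kHz.

99.8 kHz, 109.8 kHz, 152.2 kHz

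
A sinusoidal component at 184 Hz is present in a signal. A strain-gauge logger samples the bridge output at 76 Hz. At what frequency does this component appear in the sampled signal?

32 Hz

184 Hz mod fs = 32 Hz.
32 Hz ≤ fs/2 = 38 Hz, appears at 32 Hz.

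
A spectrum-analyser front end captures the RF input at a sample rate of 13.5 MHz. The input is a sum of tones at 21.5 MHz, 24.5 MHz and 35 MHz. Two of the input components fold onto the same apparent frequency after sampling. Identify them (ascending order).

21.5 MHz, 35 MHz

fs/2 = 6.75 MHz.
21.5 MHz mod fs = 8 MHz.
8 MHz > fs/2 = 6.75 MHz, folds to fs − 8 MHz = 5.5 MHz.
24.5 MHz mod fs = 11 MHz.
11 MHz > fs/2 = 6.75 MHz, folds to fs − 11 MHz = 2.5 MHz.
35 MHz mod fs = 8 MHz.
8 MHz > fs/2 = 6.75 MHz, folds to fs − 8 MHz = 5.5 MHz.
21.5 MHz and 35 MHz both map to 5.5 MHz.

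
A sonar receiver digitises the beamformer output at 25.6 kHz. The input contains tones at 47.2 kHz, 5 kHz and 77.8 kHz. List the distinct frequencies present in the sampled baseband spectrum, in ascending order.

fs/2 = 12.8 kHz.
47.2 kHz mod fs = 21.6 kHz.
21.6 kHz > fs/2 = 12.8 kHz, folds to fs − 21.6 kHz = 4 kHz.
5 kHz ≤ fs/2 = 12.8 kHz, passes unchanged.
77.8 kHz mod fs = 1 kHz.
1 kHz ≤ fs/2 = 12.8 kHz, appears at 1 kHz.
Distinct values: {1 kHz, 4 kHz, 5 kHz}.

1 kHz, 4 kHz, 5 kHz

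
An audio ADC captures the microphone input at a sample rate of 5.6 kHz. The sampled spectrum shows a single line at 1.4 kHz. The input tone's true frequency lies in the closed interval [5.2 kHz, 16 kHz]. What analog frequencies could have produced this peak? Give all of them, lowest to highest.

7 kHz, 9.8 kHz, 12.6 kHz, 15.4 kHz

Frequencies that alias to 1.4 kHz are k·fs ± 1.4 kHz for integer k ≥ 0.
k=0: 1.4 kHz.
k=1: 4.2 kHz, 7 kHz.
k=2: 9.8 kHz, 12.6 kHz.
k=3: 15.4 kHz, 18.2 kHz.
k=4: 21 kHz, 23.8 kHz.
Within [5.2 kHz, 16 kHz]: 7 kHz, 9.8 kHz, 12.6 kHz, 15.4 kHz.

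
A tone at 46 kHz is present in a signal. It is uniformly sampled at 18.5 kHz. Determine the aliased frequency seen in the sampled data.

46 kHz mod fs = 9 kHz.
9 kHz ≤ fs/2 = 9.25 kHz, appears at 9 kHz.

9 kHz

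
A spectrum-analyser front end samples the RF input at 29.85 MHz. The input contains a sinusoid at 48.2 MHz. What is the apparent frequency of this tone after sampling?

11.5 MHz

48.2 MHz mod fs = 18.35 MHz.
18.35 MHz > fs/2 = 14.925 MHz, folds to fs − 18.35 MHz = 11.5 MHz.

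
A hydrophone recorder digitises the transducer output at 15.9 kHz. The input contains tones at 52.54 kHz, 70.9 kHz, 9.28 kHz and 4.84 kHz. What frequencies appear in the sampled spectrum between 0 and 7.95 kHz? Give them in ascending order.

fs/2 = 7.95 kHz.
52.54 kHz mod fs = 4.84 kHz.
4.84 kHz ≤ fs/2 = 7.95 kHz, appears at 4.84 kHz.
70.9 kHz mod fs = 7.3 kHz.
7.3 kHz ≤ fs/2 = 7.95 kHz, appears at 7.3 kHz.
9.28 kHz > fs/2 = 7.95 kHz, folds to fs − 9.28 kHz = 6.62 kHz.
4.84 kHz ≤ fs/2 = 7.95 kHz, passes unchanged.
Distinct values: {4.84 kHz, 6.62 kHz, 7.3 kHz}.

4.84 kHz, 6.62 kHz, 7.3 kHz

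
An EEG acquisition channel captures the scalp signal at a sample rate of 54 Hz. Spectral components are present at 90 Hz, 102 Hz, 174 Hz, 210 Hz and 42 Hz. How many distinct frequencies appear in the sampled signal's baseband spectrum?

3

fs/2 = 27 Hz.
90 Hz mod fs = 36 Hz.
36 Hz > fs/2 = 27 Hz, folds to fs − 36 Hz = 18 Hz.
102 Hz mod fs = 48 Hz.
48 Hz > fs/2 = 27 Hz, folds to fs − 48 Hz = 6 Hz.
174 Hz mod fs = 12 Hz.
12 Hz ≤ fs/2 = 27 Hz, appears at 12 Hz.
210 Hz mod fs = 48 Hz.
48 Hz > fs/2 = 27 Hz, folds to fs − 48 Hz = 6 Hz.
42 Hz > fs/2 = 27 Hz, folds to fs − 42 Hz = 12 Hz.
Distinct values: {6 Hz, 12 Hz, 18 Hz} → 3.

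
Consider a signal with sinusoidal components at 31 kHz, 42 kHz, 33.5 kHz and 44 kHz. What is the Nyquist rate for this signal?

88 kHz

Highest-frequency component: 44 kHz.
Nyquist rate = 2 × 44 kHz = 88 kHz.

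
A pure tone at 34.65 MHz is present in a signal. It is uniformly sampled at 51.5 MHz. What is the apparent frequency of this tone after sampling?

16.85 MHz

34.65 MHz > fs/2 = 25.75 MHz, folds to fs − 34.65 MHz = 16.85 MHz.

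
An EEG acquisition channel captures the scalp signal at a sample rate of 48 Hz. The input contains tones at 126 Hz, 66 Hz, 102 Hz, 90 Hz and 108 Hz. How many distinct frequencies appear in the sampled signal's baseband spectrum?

fs/2 = 24 Hz.
126 Hz mod fs = 30 Hz.
30 Hz > fs/2 = 24 Hz, folds to fs − 30 Hz = 18 Hz.
66 Hz mod fs = 18 Hz.
18 Hz ≤ fs/2 = 24 Hz, appears at 18 Hz.
102 Hz mod fs = 6 Hz.
6 Hz ≤ fs/2 = 24 Hz, appears at 6 Hz.
90 Hz mod fs = 42 Hz.
42 Hz > fs/2 = 24 Hz, folds to fs − 42 Hz = 6 Hz.
108 Hz mod fs = 12 Hz.
12 Hz ≤ fs/2 = 24 Hz, appears at 12 Hz.
Distinct values: {6 Hz, 12 Hz, 18 Hz} → 3.

3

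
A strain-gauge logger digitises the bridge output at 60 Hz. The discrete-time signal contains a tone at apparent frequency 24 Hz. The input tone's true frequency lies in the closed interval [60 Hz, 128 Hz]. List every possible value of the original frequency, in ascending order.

84 Hz, 96 Hz

Frequencies that alias to 24 Hz are k·fs ± 24 Hz for integer k ≥ 0.
k=0: 24 Hz.
k=1: 36 Hz, 84 Hz.
k=2: 96 Hz, 144 Hz.
k=3: 156 Hz, 204 Hz.
Within [60 Hz, 128 Hz]: 84 Hz, 96 Hz.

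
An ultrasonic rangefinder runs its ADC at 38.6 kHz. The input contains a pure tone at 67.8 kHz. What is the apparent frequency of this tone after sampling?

9.4 kHz

67.8 kHz mod fs = 29.2 kHz.
29.2 kHz > fs/2 = 19.3 kHz, folds to fs − 29.2 kHz = 9.4 kHz.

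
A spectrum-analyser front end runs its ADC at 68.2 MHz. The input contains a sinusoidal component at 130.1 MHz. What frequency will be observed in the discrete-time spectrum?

130.1 MHz mod fs = 61.9 MHz.
61.9 MHz > fs/2 = 34.1 MHz, folds to fs − 61.9 MHz = 6.3 MHz.

6.3 MHz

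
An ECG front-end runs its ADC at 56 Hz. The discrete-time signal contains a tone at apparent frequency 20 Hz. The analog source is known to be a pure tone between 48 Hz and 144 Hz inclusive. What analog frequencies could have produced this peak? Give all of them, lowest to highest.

76 Hz, 92 Hz, 132 Hz

Frequencies that alias to 20 Hz are k·fs ± 20 Hz for integer k ≥ 0.
k=0: 20 Hz.
k=1: 36 Hz, 76 Hz.
k=2: 92 Hz, 132 Hz.
k=3: 148 Hz, 188 Hz.
Within [48 Hz, 144 Hz]: 76 Hz, 92 Hz, 132 Hz.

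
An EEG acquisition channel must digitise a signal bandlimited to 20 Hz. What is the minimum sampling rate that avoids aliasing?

40 Hz

Nyquist rate = 2 × 20 Hz = 40 Hz.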